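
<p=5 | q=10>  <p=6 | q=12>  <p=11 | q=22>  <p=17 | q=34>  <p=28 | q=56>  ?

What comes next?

<p=45 | q=90>

P: each term is the sum of the two before it; 5, 6, 11, 17, 28 → 45.
For the q, always 2 × the p: 10, 12, 22, 34, 56 → 90.
So the next element is <p=45 | q=90>.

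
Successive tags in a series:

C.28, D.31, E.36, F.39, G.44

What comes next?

Letter: C, D, E, F, G → H (letters move forward 1 place in the alphabet).
For the second component, alternating steps +3, +5, +3, +5, …: 28, 31, 36, 39, 44 → 47.
Combining the parts gives H.47.

H.47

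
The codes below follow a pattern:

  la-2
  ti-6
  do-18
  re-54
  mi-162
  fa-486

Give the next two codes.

Note — runs through the solfège scale do→ti: la, ti, do, re, mi, fa → sol → la.
Second component — ×3 each step: 2, 6, 18, 54, 162, 486 → 1458 → 4374.
Putting the parts together: sol-1458 and then la-4374.

sol-1458, la-4374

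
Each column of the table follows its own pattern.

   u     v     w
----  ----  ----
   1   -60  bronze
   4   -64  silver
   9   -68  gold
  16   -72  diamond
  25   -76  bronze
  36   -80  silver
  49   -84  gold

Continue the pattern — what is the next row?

64  -88  diamond

Column u — perfect squares: 1², 2², 3², …: 1, 4, 9, 16, 25, 36, 49 → 64.
For the column v, −4 each step: -60, -64, -68, -72, -76, -80, -84 → -88.
For the column w, repeats bronze → silver → gold → diamond: bronze, silver, gold, diamond, bronze, silver, gold → diamond.
Combining the parts gives 64  -88  diamond.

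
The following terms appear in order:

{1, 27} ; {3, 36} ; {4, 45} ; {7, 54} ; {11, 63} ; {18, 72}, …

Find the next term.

First slot: 1, 3, 4, 7, 11, 18 → 29 (each term is the sum of the two before it).
Second slot: +9 each step; 27, 36, 45, 54, 63, 72 → 81.
So the next term is {29, 81}.

{29, 81}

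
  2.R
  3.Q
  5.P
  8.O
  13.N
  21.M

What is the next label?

First component: each term is the sum of the two before it, so 2, 3, 5, 8, 13, 21 → 34.
Letter — letters move back 1 place in the alphabet: R, Q, P, O, N, M → L.
Combining the parts gives 34.L.

34.L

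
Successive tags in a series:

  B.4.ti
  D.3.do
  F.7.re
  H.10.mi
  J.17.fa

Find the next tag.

L.27.sol

Letter: letters move forward 2 places in the alphabet; B, D, F, H, J → L.
Second component: each term is the sum of the two before it; 4, 3, 7, 10, 17 → 27.
For the note, runs through the solfège scale do→ti: ti, do, re, mi, fa → sol.
So the next tag is L.27.sol.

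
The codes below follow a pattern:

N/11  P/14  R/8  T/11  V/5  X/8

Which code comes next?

Z/2

For the letter, letters move forward 2 places in the alphabet: N, P, R, T, V, X → Z.
Second component: alternating steps +3, −6, +3, −6, …; 11, 14, 8, 11, 5, 8 → 2.
So the next code is Z/2.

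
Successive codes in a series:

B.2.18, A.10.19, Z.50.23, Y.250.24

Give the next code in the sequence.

Letter: letters move back 1 place in the alphabet, wrapping A→Z; B, A, Z, Y → X.
Second component: 2, 10, 50, 250 → 1250 (×5 each step).
For the third component, alternating steps +1, +4, +1, +4, …: 18, 19, 23, 24 → 28.
Combining the parts gives X.1250.28.

X.1250.28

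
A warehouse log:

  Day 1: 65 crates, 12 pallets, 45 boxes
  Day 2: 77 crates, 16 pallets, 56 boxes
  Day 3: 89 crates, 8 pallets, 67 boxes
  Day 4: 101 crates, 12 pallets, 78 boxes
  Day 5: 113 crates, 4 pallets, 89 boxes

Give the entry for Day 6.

125 crates, 8 pallets, 100 boxes

For the crates, +12 each step: 65, 77, 89, 101, 113 → 125.
Pallets: 12, 16, 8, 12, 4 → 8 (alternating steps +4, −8, +4, −8, …).
Boxes — +11 each step: 45, 56, 67, 78, 89 → 100.
Putting it together: 125 crates, 8 pallets, 100 boxes.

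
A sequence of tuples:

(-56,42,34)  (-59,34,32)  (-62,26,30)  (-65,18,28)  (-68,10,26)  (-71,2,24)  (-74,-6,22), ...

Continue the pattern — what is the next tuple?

First slot — −3 each step: -56, -59, -62, -65, -68, -71, -74 → -77.
Second slot: 42, 34, 26, 18, 10, 2, -6 → -14 (−8 each step).
Third slot: 34, 32, 30, 28, 26, 24, 22 → 20 (−2 each step).
So the next tuple is (-77,-14,20).

(-77,-14,20)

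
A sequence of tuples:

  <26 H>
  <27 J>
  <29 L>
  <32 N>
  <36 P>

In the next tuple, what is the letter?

Letter: H, J, L, N, P → R (letters move forward 2 places in the alphabet).

R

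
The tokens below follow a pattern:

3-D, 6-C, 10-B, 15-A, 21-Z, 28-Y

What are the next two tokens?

First component: 3, 6, 10, 15, 21, 28 → 36 → 45 (differences are 3, 4, 5, … (increasing by 1 each time)).
Letter: D, C, B, A, Z, Y → X → W (letters move back 1 place in the alphabet, wrapping A→Z).
So the next two tokens are 36-X and 45-W.

36-X then 45-W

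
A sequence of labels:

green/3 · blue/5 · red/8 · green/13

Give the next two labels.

blue/21 then red/34

Colour: repeats green → blue → red, so green, blue, red, green → blue → red.
Second component: each term is the sum of the two before it; 3, 5, 8, 13 → 21 → 34.
So the next two labels are blue/21 and red/34.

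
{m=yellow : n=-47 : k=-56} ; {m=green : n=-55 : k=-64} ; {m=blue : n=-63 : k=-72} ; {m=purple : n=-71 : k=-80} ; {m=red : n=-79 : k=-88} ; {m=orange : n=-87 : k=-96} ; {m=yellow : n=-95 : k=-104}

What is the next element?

M: repeats yellow → green → blue → purple → red → orange, so yellow, green, blue, purple, red, orange, yellow → green.
N goes -47, -55, -63, -71, -79, -87, -95 → -103 (−8 each step).
K goes -56, -64, -72, -80, -88, -96, -104 → -112 (always 9 less than the n).
So the next element is {m=green : n=-103 : k=-112}.

{m=green : n=-103 : k=-112}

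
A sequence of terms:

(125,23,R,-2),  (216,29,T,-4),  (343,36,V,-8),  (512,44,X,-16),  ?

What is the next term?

(729,53,Z,-32)

First coordinate: perfect cubes: 5³, 6³, 7³, …; 125, 216, 343, 512 → 729.
Second coordinate: differences are 6, 7, 8, … (increasing by 1 each time), so 23, 29, 36, 44 → 53.
Letter: letters move forward 2 places in the alphabet, so R, T, V, X → Z.
Fourth coordinate goes -2, -4, -8, -16 → -32 (×2 each step).
Putting it together: (729,53,Z,-32).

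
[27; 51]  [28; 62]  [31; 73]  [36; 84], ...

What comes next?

[43; 95]

First component: 27, 28, 31, 36 → 43 (differences are 1, 3, 5, … (increasing by 2 each time)).
Second component: +11 each step, so 51, 62, 73, 84 → 95.
Putting it together: [43; 95].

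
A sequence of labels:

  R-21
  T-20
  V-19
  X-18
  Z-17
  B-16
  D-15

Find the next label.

F-14

Letter: letters move forward 2 places in the alphabet, wrapping Z→A, so R, T, V, X, Z, B, D → F.
Second component: 21, 20, 19, 18, 17, 16, 15 → 14 (−1 each step).
So the next label is F-14.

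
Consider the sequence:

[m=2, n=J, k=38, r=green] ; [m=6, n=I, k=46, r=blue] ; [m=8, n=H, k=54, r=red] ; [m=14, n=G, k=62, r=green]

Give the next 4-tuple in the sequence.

M: 2, 6, 8, 14 → 22 (each term is the sum of the two before it).
N: letters move back 1 place in the alphabet, so J, I, H, G → F.
K: +8 each step, so 38, 46, 54, 62 → 70.
R goes green, blue, red, green → blue (repeats green → blue → red).
Putting it together: [m=22, n=F, k=70, r=blue].

[m=22, n=F, k=70, r=blue]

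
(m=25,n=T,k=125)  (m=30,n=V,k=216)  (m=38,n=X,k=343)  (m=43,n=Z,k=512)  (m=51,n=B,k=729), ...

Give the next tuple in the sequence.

(m=56,n=D,k=1000)

M: alternating steps +5, +8, +5, +8, …, so 25, 30, 38, 43, 51 → 56.
N: T, V, X, Z, B → D (letters move forward 2 places in the alphabet, wrapping Z→A).
K — perfect cubes: 5³, 6³, 7³, …: 125, 216, 343, 512, 729 → 1000.
Combining the parts gives (m=56,n=D,k=1000).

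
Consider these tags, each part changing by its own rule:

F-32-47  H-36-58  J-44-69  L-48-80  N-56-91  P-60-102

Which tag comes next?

R-68-113

Letter — letters move forward 2 places in the alphabet: F, H, J, L, N, P → R.
Second component — alternating steps +4, +8, +4, +8, …: 32, 36, 44, 48, 56, 60 → 68.
For the third component, +11 each step: 47, 58, 69, 80, 91, 102 → 113.
Putting it together: R-68-113.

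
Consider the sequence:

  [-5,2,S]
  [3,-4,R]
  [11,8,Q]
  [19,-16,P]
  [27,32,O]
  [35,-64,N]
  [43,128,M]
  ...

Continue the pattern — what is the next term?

First slot — +8 each step: -5, 3, 11, 19, 27, 35, 43 → 51.
Second slot: ×(-2) each step, so 2, -4, 8, -16, 32, -64, 128 → -256.
Letter: S, R, Q, P, O, N, M → L (letters move back 1 place in the alphabet).
So the next term is [51,-256,L].

[51,-256,L]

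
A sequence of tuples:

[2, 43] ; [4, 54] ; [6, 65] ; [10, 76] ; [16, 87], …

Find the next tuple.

[26, 98]

First coordinate: each term is the sum of the two before it; 2, 4, 6, 10, 16 → 26.
Second coordinate: 43, 54, 65, 76, 87 → 98 (+11 each step).
So the next tuple is [26, 98].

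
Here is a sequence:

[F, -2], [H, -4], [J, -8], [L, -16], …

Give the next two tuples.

For the letter, letters move forward 2 places in the alphabet: F, H, J, L → N → P.
Second value — ×2 each step: -2, -4, -8, -16 → -32 → -64.
Putting the parts together: [N, -32] and then [P, -64].

[N, -32], [P, -64]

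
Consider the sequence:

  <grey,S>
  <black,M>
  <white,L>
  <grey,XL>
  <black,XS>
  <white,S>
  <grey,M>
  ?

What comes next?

<black,L>

Shade: grey, black, white, grey, black, white, grey → black (repeats grey → black → white).
Size goes S, M, L, XL, XS, S, M → L (repeats S → M → L → XL → XS).
Putting it together: <black,L>.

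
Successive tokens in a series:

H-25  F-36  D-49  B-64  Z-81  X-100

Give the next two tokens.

V-121, T-144

Letter: letters move back 2 places in the alphabet, wrapping A→Z; H, F, D, B, Z, X → V → T.
For the second component, perfect squares: 5², 6², 7², …: 25, 36, 49, 64, 81, 100 → 121 → 144.
Putting the parts together: V-121 and then T-144.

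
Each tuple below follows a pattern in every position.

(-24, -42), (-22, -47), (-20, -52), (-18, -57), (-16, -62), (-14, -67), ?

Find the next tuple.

(-12, -72)

First entry — +2 each step: -24, -22, -20, -18, -16, -14 → -12.
Second entry: -42, -47, -52, -57, -62, -67 → -72 (−5 each step).
So the next tuple is (-12, -72).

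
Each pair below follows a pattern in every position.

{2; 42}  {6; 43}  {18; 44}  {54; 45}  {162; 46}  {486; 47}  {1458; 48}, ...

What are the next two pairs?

{4374; 49}, {13122; 50}

For the first component, ×3 each step: 2, 6, 18, 54, 162, 486, 1458 → 4374 → 13122.
For the second component, +1 each step: 42, 43, 44, 45, 46, 47, 48 → 49 → 50.
So the next two pairs are {4374; 49} and {13122; 50}.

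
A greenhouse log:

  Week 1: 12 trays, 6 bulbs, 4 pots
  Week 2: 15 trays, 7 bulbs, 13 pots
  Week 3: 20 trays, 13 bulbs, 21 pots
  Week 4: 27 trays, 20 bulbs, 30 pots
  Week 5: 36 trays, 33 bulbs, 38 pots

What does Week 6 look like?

Trays: differences are 3, 5, 7, … (increasing by 2 each time), so 12, 15, 20, 27, 36 → 47.
Bulbs: each term is the sum of the two before it; 6, 7, 13, 20, 33 → 53.
Pots: alternating steps +9, +8, +9, +8, …; 4, 13, 21, 30, 38 → 47.
Combining the parts gives 47 trays, 53 bulbs, 47 pots.

47 trays, 53 bulbs, 47 pots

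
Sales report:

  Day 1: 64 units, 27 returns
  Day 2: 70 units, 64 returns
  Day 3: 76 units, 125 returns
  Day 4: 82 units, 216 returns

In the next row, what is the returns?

For the returns, perfect cubes: 3³, 4³, 5³, …: 27, 64, 125, 216 → 343.

343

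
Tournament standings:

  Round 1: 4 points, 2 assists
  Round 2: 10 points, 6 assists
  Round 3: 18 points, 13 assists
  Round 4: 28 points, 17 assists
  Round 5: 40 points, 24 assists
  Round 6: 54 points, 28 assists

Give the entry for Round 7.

Points — differences are 6, 8, 10, … (increasing by 2 each time): 4, 10, 18, 28, 40, 54 → 70.
Assists goes 2, 6, 13, 17, 24, 28 → 35 (alternating steps +4, +7, +4, +7, …).
Combining the parts gives 70 points, 35 assists.

70 points, 35 assists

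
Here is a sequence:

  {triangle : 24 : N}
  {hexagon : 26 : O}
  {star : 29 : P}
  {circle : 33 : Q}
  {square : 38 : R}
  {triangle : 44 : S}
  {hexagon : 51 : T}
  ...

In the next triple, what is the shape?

For the shape, repeats triangle → hexagon → star → circle → square: triangle, hexagon, star, circle, square, triangle, hexagon → star.

star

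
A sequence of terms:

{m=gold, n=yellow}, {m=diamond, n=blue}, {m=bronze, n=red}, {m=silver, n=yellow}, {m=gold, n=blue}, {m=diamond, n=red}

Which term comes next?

M goes gold, diamond, bronze, silver, gold, diamond → bronze (repeats gold → diamond → bronze → silver).
N: repeats yellow → blue → red, so yellow, blue, red, yellow, blue, red → yellow.
Putting it together: {m=bronze, n=yellow}.

{m=bronze, n=yellow}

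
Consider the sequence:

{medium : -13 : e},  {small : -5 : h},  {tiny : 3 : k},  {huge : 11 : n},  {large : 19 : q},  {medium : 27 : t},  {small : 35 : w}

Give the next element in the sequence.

For the size, repeats medium → small → tiny → huge → large: medium, small, tiny, huge, large, medium, small → tiny.
Second value goes -13, -5, 3, 11, 19, 27, 35 → 43 (+8 each step).
Letter — letters move forward 3 places in the alphabet: e, h, k, n, q, t, w → z.
Combining the parts gives {tiny : 43 : z}.

{tiny : 43 : z}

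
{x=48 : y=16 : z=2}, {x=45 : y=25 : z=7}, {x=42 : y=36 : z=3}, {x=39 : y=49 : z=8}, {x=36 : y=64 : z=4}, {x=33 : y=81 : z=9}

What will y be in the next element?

100

For the y, perfect squares: 4², 5², 6², …: 16, 25, 36, 49, 64, 81 → 100.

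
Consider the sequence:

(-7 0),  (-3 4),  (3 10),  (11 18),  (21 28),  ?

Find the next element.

(33 40)

For the first slot, differences are 4, 6, 8, … (increasing by 2 each time): -7, -3, 3, 11, 21 → 33.
Second slot: 0, 4, 10, 18, 28 → 40 (always 7 more than the first slot).
Putting it together: (33 40).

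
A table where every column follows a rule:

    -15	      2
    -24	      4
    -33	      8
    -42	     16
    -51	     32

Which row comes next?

First component: −9 each step, so -15, -24, -33, -42, -51 → -60.
Second component: 2, 4, 8, 16, 32 → 64 (×2 each step).
Putting it together: -60  64.

-60  64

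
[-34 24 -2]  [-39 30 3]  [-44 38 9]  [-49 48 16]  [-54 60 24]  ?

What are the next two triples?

First slot — −5 each step: -34, -39, -44, -49, -54 → -59 → -64.
For the second slot, differences are 6, 8, 10, … (increasing by 2 each time): 24, 30, 38, 48, 60 → 74 → 90.
Third slot — differences are 5, 6, 7, … (increasing by 1 each time): -2, 3, 9, 16, 24 → 33 → 43.
Putting the parts together: [-59 74 33] and then [-64 90 43].

[-59 74 33], [-64 90 43]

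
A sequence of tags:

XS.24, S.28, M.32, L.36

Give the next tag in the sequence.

Size: runs through clothing sizes XS→XL, so XS, S, M, L → XL.
Second component: +4 each step; 24, 28, 32, 36 → 40.
Putting it together: XL.40.

XL.40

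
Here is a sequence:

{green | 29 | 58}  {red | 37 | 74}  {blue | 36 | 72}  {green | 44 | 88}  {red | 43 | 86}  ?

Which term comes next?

{blue | 51 | 102}

For the colour, repeats green → red → blue: green, red, blue, green, red → blue.
For the second component, alternating steps +8, −1, +8, −1, …: 29, 37, 36, 44, 43 → 51.
Third component: always 2 × the second component; 58, 74, 72, 88, 86 → 102.
Putting it together: {blue | 51 | 102}.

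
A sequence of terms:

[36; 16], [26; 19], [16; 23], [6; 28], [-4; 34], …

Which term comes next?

[-14; 41]

First slot: −10 each step; 36, 26, 16, 6, -4 → -14.
Second slot goes 16, 19, 23, 28, 34 → 41 (differences are 3, 4, 5, … (increasing by 1 each time)).
Combining the parts gives [-14; 41].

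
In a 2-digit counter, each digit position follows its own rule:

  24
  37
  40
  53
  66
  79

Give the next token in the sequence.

First digit goes 2, 3, 4, 5, 6, 7 → 8 (+1 each step, mod 10).
Second digit: 4, 7, 0, 3, 6, 9 → 2 (+3 each step, mod 10).
Combining the parts gives 82.

82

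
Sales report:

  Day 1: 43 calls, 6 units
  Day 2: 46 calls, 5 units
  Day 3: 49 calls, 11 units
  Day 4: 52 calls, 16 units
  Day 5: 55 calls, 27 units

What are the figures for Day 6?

Calls: +3 each step, so 43, 46, 49, 52, 55 → 58.
Units: each term is the sum of the two before it, so 6, 5, 11, 16, 27 → 43.
Combining the parts gives 58 calls, 43 units.

58 calls, 43 units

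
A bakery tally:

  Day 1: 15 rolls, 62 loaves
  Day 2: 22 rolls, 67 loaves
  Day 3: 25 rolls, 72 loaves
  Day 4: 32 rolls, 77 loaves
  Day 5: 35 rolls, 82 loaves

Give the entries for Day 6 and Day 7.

Rolls: 15, 22, 25, 32, 35 → 42 → 45 (alternating steps +7, +3, +7, +3, …).
Loaves — +5 each step: 62, 67, 72, 77, 82 → 87 → 92.
So the next two lines are 42 rolls, 87 loaves and 45 rolls, 92 loaves.

42 rolls, 87 loaves; 45 rolls, 92 loaves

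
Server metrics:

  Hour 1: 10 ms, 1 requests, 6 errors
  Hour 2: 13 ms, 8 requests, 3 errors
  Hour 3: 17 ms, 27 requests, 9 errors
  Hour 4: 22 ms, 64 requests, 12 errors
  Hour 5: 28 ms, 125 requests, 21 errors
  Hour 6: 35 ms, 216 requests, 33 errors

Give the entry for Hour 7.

43 ms, 343 requests, 54 errors

Ms goes 10, 13, 17, 22, 28, 35 → 43 (differences are 3, 4, 5, … (increasing by 1 each time)).
Requests: 1, 8, 27, 64, 125, 216 → 343 (perfect cubes: 1³, 2³, 3³, …).
Errors: 6, 3, 9, 12, 21, 33 → 54 (each term is the sum of the two before it).
Putting it together: 43 ms, 343 requests, 54 errors.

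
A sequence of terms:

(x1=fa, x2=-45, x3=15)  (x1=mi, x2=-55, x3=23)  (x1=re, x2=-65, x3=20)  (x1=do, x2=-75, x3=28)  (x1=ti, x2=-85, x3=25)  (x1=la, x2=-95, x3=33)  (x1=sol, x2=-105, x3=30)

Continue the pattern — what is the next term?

X1 goes fa, mi, re, do, ti, la, sol → fa (runs backward through the solfège scale do→ti).
For the x2, −10 each step: -45, -55, -65, -75, -85, -95, -105 → -115.
X3: 15, 23, 20, 28, 25, 33, 30 → 38 (alternating steps +8, −3, +8, −3, …).
Putting it together: (x1=fa, x2=-115, x3=38).

(x1=fa, x2=-115, x3=38)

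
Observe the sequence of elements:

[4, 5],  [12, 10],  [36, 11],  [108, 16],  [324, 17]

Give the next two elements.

[972, 22], [2916, 23]

First slot: ×3 each step; 4, 12, 36, 108, 324 → 972 → 2916.
Second slot: alternating steps +5, +1, +5, +1, …; 5, 10, 11, 16, 17 → 22 → 23.
So the next two elements are [972, 22] and [2916, 23].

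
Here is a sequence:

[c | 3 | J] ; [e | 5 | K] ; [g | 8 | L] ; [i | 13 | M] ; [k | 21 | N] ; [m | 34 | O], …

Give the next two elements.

[o | 55 | P], [q | 89 | Q]

For the first letter, letters move forward 2 places in the alphabet: c, e, g, i, k, m → o → q.
Second coordinate — each term is the sum of the two before it: 3, 5, 8, 13, 21, 34 → 55 → 89.
Second letter goes J, K, L, M, N, O → P → Q (letters move forward 1 place in the alphabet).
Putting the parts together: [o | 55 | P] and then [q | 89 | Q].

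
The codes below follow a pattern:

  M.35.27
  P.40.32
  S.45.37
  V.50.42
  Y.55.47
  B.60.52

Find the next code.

Letter: letters move forward 3 places in the alphabet, wrapping Z→A, so M, P, S, V, Y, B → E.
Second component: +5 each step, so 35, 40, 45, 50, 55, 60 → 65.
Third component: +5 each step, so 27, 32, 37, 42, 47, 52 → 57.
Putting it together: E.65.57.

E.65.57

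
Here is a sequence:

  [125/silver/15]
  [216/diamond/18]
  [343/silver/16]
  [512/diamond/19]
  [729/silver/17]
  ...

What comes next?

First part — perfect cubes: 5³, 6³, 7³, …: 125, 216, 343, 512, 729 → 1000.
Rank: alternates silver ↔ diamond; silver, diamond, silver, diamond, silver → diamond.
Third part — alternating steps +3, −2, +3, −2, …: 15, 18, 16, 19, 17 → 20.
Combining the parts gives [1000/diamond/20].

[1000/diamond/20]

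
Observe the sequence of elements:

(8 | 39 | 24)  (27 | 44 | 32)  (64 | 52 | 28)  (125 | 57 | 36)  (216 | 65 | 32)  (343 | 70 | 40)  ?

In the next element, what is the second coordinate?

First coordinate: 8, 27, 64, 125, 216, 343 → 512 (perfect cubes: 2³, 3³, 4³, …).
Second coordinate: alternating steps +5, +8, +5, +8, …, so 39, 44, 52, 57, 65, 70 → 78.
Third coordinate: alternating steps +8, −4, +8, −4, …; 24, 32, 28, 36, 32, 40 → 36.

78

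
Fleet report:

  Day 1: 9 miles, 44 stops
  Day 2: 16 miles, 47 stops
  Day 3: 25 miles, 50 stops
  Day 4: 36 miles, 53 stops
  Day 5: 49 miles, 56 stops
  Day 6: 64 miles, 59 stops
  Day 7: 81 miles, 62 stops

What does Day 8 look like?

100 miles, 65 stops

Miles: 9, 16, 25, 36, 49, 64, 81 → 100 (perfect squares: 3², 4², 5², …).
Stops: 44, 47, 50, 53, 56, 59, 62 → 65 (+3 each step).
So the next record is 100 miles, 65 stops.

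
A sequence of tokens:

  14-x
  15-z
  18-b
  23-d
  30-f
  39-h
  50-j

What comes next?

63-l

First component: 14, 15, 18, 23, 30, 39, 50 → 63 (differences are 1, 3, 5, … (increasing by 2 each time)).
Letter goes x, z, b, d, f, h, j → l (letters move forward 2 places in the alphabet, wrapping Z→A).
So the next token is 63-l.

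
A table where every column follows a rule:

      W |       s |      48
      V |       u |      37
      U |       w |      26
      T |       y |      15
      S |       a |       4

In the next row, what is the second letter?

c

First letter goes W, V, U, T, S → R (letters move back 1 place in the alphabet).
Second letter: letters move forward 2 places in the alphabet, wrapping Z→A; s, u, w, y, a → c.
For the third component, −11 each step: 48, 37, 26, 15, 4 → -7.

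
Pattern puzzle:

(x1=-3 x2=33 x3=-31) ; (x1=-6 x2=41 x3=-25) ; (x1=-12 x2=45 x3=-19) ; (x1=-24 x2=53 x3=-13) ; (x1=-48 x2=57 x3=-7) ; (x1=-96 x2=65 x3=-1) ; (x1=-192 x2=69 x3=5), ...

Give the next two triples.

(x1=-384 x2=77 x3=11), (x1=-768 x2=81 x3=17)

X1 — ×2 each step: -3, -6, -12, -24, -48, -96, -192 → -384 → -768.
X2: alternating steps +8, +4, +8, +4, …, so 33, 41, 45, 53, 57, 65, 69 → 77 → 81.
X3 — +6 each step: -31, -25, -19, -13, -7, -1, 5 → 11 → 17.
So the next two triples are (x1=-384 x2=77 x3=11) and (x1=-768 x2=81 x3=17).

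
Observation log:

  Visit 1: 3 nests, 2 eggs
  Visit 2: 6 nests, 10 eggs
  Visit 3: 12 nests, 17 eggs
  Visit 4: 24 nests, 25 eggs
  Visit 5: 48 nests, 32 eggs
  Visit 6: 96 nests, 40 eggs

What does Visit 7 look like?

192 nests, 47 eggs

Nests: ×2 each step; 3, 6, 12, 24, 48, 96 → 192.
Eggs goes 2, 10, 17, 25, 32, 40 → 47 (alternating steps +8, +7, +8, +7, …).
Combining the parts gives 192 nests, 47 eggs.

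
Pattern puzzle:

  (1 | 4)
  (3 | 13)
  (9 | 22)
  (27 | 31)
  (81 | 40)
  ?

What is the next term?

First entry: ×3 each step; 1, 3, 9, 27, 81 → 243.
Second entry — +9 each step: 4, 13, 22, 31, 40 → 49.
So the next term is (243 | 49).

(243 | 49)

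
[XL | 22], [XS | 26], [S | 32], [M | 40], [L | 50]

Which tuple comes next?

[XL | 62]

For the size, runs through clothing sizes XS→XL: XL, XS, S, M, L → XL.
Second coordinate: differences are 4, 6, 8, … (increasing by 2 each time), so 22, 26, 32, 40, 50 → 62.
Putting it together: [XL | 62].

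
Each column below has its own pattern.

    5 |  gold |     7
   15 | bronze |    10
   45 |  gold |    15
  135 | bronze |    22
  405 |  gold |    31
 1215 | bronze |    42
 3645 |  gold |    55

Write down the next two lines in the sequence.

First component: ×3 each step, so 5, 15, 45, 135, 405, 1215, 3645 → 10935 → 32805.
Rank: alternates gold ↔ bronze; gold, bronze, gold, bronze, gold, bronze, gold → bronze → gold.
Third component: differences are 3, 5, 7, … (increasing by 2 each time); 7, 10, 15, 22, 31, 42, 55 → 70 → 87.
Putting the parts together: 10935  bronze  70 and then 32805  gold  87.

10935  bronze  70; 32805  gold  87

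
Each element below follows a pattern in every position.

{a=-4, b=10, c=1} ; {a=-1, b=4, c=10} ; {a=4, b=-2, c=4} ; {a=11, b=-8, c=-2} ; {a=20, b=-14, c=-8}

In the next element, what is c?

-14

B goes 10, 4, -2, -8, -14 → -20 (−6 each step).
For the c, always the previous value of the b: 1, 10, 4, -2, -8 → -14.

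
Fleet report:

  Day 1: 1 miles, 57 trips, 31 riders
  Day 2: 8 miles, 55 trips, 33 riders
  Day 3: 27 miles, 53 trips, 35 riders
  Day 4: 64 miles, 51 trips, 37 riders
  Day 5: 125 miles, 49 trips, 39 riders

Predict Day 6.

Miles — perfect cubes: 1³, 2³, 3³, …: 1, 8, 27, 64, 125 → 216.
Trips: −2 each step; 57, 55, 53, 51, 49 → 47.
Riders: +2 each step, so 31, 33, 35, 37, 39 → 41.
Combining the parts gives 216 miles, 47 trips, 41 riders.

216 miles, 47 trips, 41 riders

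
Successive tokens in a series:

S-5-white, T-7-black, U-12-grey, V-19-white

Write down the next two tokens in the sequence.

For the letter, letters move forward 1 place in the alphabet: S, T, U, V → W → X.
For the second component, each term is the sum of the two before it: 5, 7, 12, 19 → 31 → 50.
Shade: repeats white → black → grey; white, black, grey, white → black → grey.
So the next two tokens are W-31-black and X-50-grey.

W-31-black, X-50-grey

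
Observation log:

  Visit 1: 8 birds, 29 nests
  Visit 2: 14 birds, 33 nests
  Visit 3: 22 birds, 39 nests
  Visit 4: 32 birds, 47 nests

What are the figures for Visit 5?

44 birds, 57 nests

Birds — differences are 6, 8, 10, … (increasing by 2 each time): 8, 14, 22, 32 → 44.
Nests: differences are 4, 6, 8, … (increasing by 2 each time), so 29, 33, 39, 47 → 57.
So the next record is 44 birds, 57 nests.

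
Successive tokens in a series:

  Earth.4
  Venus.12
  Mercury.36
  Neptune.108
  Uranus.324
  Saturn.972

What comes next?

Jupiter.2916

Planet: runs backward through the planets Mercury→Neptune, so Earth, Venus, Mercury, Neptune, Uranus, Saturn → Jupiter.
Second component: ×3 each step, so 4, 12, 36, 108, 324, 972 → 2916.
Putting it together: Jupiter.2916.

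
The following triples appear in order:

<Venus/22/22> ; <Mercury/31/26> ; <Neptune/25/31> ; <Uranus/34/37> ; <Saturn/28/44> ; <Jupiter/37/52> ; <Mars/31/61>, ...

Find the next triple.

Planet goes Venus, Mercury, Neptune, Uranus, Saturn, Jupiter, Mars → Earth (runs backward through the planets Mercury→Neptune).
Second component — alternating steps +9, −6, +9, −6, …: 22, 31, 25, 34, 28, 37, 31 → 40.
Third component: differences are 4, 5, 6, … (increasing by 1 each time), so 22, 26, 31, 37, 44, 52, 61 → 71.
Combining the parts gives <Earth/40/71>.

<Earth/40/71>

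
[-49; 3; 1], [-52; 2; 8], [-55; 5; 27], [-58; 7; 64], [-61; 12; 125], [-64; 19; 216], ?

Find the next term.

[-67; 31; 343]

First coordinate: -49, -52, -55, -58, -61, -64 → -67 (−3 each step).
Second coordinate goes 3, 2, 5, 7, 12, 19 → 31 (each term is the sum of the two before it).
Third coordinate — perfect cubes: 1³, 2³, 3³, …: 1, 8, 27, 64, 125, 216 → 343.
Putting it together: [-67; 31; 343].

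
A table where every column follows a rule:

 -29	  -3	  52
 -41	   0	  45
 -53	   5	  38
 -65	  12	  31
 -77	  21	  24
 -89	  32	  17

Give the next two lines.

For the first component, −12 each step: -29, -41, -53, -65, -77, -89 → -101 → -113.
Second component: differences are 3, 5, 7, … (increasing by 2 each time), so -3, 0, 5, 12, 21, 32 → 45 → 60.
For the third component, −7 each step: 52, 45, 38, 31, 24, 17 → 10 → 3.
Putting the parts together: -101  45  10 and then -113  60  3.

-101  45  10; -113  60  3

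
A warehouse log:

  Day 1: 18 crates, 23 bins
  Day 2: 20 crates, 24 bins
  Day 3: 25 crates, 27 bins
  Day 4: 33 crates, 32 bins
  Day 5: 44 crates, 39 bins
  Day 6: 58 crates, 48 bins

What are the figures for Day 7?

Crates — differences are 2, 5, 8, … (increasing by 3 each time): 18, 20, 25, 33, 44, 58 → 75.
For the bins, differences are 1, 3, 5, … (increasing by 2 each time): 23, 24, 27, 32, 39, 48 → 59.
Putting it together: 75 crates, 59 bins.

75 crates, 59 bins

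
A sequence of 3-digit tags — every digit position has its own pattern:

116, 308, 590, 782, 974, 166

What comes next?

First digit goes 1, 3, 5, 7, 9, 1 → 3 (+2 each step, mod 10).
Second digit — −1 each step, mod 10: 1, 0, 9, 8, 7, 6 → 5.
Third digit: +2 each step, mod 10; 6, 8, 0, 2, 4, 6 → 8.
Combining the parts gives 358.

358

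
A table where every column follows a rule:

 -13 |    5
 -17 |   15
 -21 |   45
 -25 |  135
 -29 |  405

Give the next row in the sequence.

For the first component, −4 each step: -13, -17, -21, -25, -29 → -33.
For the second component, ×3 each step: 5, 15, 45, 135, 405 → 1215.
Combining the parts gives -33  1215.

-33  1215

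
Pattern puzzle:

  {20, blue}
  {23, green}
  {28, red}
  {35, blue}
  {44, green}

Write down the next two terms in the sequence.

First slot — differences are 3, 5, 7, … (increasing by 2 each time): 20, 23, 28, 35, 44 → 55 → 68.
Colour — repeats blue → green → red: blue, green, red, blue, green → red → blue.
So the next two terms are {55, red} and {68, blue}.

{55, red}, {68, blue}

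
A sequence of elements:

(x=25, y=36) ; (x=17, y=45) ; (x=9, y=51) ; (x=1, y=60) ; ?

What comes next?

For the x, −8 each step: 25, 17, 9, 1 → -7.
Y: 36, 45, 51, 60 → 66 (alternating steps +9, +6, +9, +6, …).
Putting it together: (x=-7, y=66).

(x=-7, y=66)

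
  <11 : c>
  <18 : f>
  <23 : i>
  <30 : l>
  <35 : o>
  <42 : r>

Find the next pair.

<47 : u>

First value — alternating steps +7, +5, +7, +5, …: 11, 18, 23, 30, 35, 42 → 47.
Letter: letters move forward 3 places in the alphabet; c, f, i, l, o, r → u.
So the next pair is <47 : u>.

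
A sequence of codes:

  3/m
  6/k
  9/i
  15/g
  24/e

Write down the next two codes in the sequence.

First component goes 3, 6, 9, 15, 24 → 39 → 63 (each term is the sum of the two before it).
Letter — letters move back 2 places in the alphabet: m, k, i, g, e → c → a.
Putting the parts together: 39/c and then 63/a.

39/c, 63/a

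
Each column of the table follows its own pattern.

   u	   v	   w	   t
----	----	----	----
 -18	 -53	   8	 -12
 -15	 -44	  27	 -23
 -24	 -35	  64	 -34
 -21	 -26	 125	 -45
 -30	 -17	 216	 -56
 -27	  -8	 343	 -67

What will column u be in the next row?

Column u: alternating steps +3, −9, +3, −9, …; -18, -15, -24, -21, -30, -27 → -36.

-36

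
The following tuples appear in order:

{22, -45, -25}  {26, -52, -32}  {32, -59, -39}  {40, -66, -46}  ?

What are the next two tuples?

{50, -73, -53}, {62, -80, -60}

For the first slot, differences are 4, 6, 8, … (increasing by 2 each time): 22, 26, 32, 40 → 50 → 62.
Second slot — −7 each step: -45, -52, -59, -66 → -73 → -80.
Third slot: -25, -32, -39, -46 → -53 → -60 (−7 each step).
So the next two tuples are {50, -73, -53} and {62, -80, -60}.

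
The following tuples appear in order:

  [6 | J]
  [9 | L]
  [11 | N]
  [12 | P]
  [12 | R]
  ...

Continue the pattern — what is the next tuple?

First value — differences are 3, 2, 1, … (decreasing by 1 each time): 6, 9, 11, 12, 12 → 11.
Letter: letters move forward 2 places in the alphabet, so J, L, N, P, R → T.
Putting it together: [11 | T].

[11 | T]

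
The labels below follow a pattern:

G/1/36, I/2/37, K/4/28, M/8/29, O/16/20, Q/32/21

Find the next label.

S/64/12

Letter goes G, I, K, M, O, Q → S (letters move forward 2 places in the alphabet).
Second component — ×2 each step: 1, 2, 4, 8, 16, 32 → 64.
Third component: alternating steps +1, −9, +1, −9, …; 36, 37, 28, 29, 20, 21 → 12.
Combining the parts gives S/64/12.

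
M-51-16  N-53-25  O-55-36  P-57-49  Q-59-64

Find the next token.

R-61-81

Letter: letters move forward 1 place in the alphabet, so M, N, O, P, Q → R.
Second component: 51, 53, 55, 57, 59 → 61 (+2 each step).
Third component: perfect squares: 4², 5², 6², …, so 16, 25, 36, 49, 64 → 81.
Combining the parts gives R-61-81.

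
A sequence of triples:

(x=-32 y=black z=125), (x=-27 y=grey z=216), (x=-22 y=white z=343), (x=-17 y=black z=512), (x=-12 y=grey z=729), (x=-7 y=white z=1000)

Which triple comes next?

(x=-2 y=black z=1331)

For the x, +5 each step: -32, -27, -22, -17, -12, -7 → -2.
Y goes black, grey, white, black, grey, white → black (repeats black → grey → white).
For the z, perfect cubes: 5³, 6³, 7³, …: 125, 216, 343, 512, 729, 1000 → 1331.
Putting it together: (x=-2 y=black z=1331).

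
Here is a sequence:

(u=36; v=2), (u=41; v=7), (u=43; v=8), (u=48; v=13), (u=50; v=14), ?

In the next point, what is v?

V: alternating steps +5, +1, +5, +1, …; 2, 7, 8, 13, 14 → 19.

19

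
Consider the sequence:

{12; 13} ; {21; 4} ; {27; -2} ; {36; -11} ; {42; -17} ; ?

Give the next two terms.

{51; -26}, {57; -32}

First coordinate: 12, 21, 27, 36, 42 → 51 → 57 (alternating steps +9, +6, +9, +6, …).
Second coordinate — together with the first coordinate always sums to 25: 13, 4, -2, -11, -17 → -26 → -32.
So the next two terms are {51; -26} and {57; -32}.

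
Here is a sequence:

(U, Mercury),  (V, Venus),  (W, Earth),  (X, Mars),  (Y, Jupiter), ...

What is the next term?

(Z, Saturn)

Letter — letters move forward 1 place in the alphabet: U, V, W, X, Y → Z.
For the planet, runs through the planets Mercury→Neptune: Mercury, Venus, Earth, Mars, Jupiter → Saturn.
So the next term is (Z, Saturn).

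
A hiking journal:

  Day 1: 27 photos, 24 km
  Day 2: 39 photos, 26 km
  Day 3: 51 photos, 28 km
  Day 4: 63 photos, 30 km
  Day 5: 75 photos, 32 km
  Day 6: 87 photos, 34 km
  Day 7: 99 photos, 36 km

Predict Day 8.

111 photos, 38 km

Photos: +12 each step, so 27, 39, 51, 63, 75, 87, 99 → 111.
Km goes 24, 26, 28, 30, 32, 34, 36 → 38 (+2 each step).
Combining the parts gives 111 photos, 38 km.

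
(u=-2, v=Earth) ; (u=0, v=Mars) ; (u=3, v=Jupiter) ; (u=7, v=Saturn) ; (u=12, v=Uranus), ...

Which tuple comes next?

U: -2, 0, 3, 7, 12 → 18 (differences are 2, 3, 4, … (increasing by 1 each time)).
V: Earth, Mars, Jupiter, Saturn, Uranus → Neptune (runs through the planets Mercury→Neptune).
So the next tuple is (u=18, v=Neptune).

(u=18, v=Neptune)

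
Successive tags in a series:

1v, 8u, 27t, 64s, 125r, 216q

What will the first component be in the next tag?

343

For the first component, perfect cubes: 1³, 2³, 3³, …: 1, 8, 27, 64, 125, 216 → 343.
Letter goes v, u, t, s, r, q → p (letters move back 1 place in the alphabet).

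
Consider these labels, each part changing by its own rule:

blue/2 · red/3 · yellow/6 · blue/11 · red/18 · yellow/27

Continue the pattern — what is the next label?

blue/38

Colour: blue, red, yellow, blue, red, yellow → blue (repeats blue → red → yellow).
Second component: differences are 1, 3, 5, … (increasing by 2 each time), so 2, 3, 6, 11, 18, 27 → 38.
Putting it together: blue/38.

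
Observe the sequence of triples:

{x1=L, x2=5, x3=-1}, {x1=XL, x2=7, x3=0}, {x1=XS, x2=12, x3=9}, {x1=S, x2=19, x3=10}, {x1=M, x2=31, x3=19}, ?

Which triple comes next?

X1 — runs through clothing sizes XS→XL: L, XL, XS, S, M → L.
X2: each term is the sum of the two before it; 5, 7, 12, 19, 31 → 50.
X3 — alternating steps +1, +9, +1, +9, …: -1, 0, 9, 10, 19 → 20.
So the next triple is {x1=L, x2=50, x3=20}.

{x1=L, x2=50, x3=20}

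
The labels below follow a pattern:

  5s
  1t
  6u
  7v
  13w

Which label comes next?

20x

For the first component, each term is the sum of the two before it: 5, 1, 6, 7, 13 → 20.
Letter — letters move forward 1 place in the alphabet: s, t, u, v, w → x.
Putting it together: 20x.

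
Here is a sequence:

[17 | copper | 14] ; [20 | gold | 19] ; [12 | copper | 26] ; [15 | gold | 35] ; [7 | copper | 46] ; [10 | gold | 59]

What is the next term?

For the first component, alternating steps +3, −8, +3, −8, …: 17, 20, 12, 15, 7, 10 → 2.
Metal goes copper, gold, copper, gold, copper, gold → copper (alternates copper ↔ gold).
Third component — differences are 5, 7, 9, … (increasing by 2 each time): 14, 19, 26, 35, 46, 59 → 74.
Putting it together: [2 | copper | 74].

[2 | copper | 74]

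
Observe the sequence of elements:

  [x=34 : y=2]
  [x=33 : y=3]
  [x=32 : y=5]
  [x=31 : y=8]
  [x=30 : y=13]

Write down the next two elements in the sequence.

For the x, −1 each step: 34, 33, 32, 31, 30 → 29 → 28.
Y: each term is the sum of the two before it, so 2, 3, 5, 8, 13 → 21 → 34.
So the next two elements are [x=29 : y=21] and [x=28 : y=34].

[x=29 : y=21], [x=28 : y=34]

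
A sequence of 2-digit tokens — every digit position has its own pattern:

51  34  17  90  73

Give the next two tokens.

56 then 39

First digit: 5, 3, 1, 9, 7 → 5 → 3 (−2 each step, mod 10).
Second digit goes 1, 4, 7, 0, 3 → 6 → 9 (+3 each step, mod 10).
Putting the parts together: 56 and then 39.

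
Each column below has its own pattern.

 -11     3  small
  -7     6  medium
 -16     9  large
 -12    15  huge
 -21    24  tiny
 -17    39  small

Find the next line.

First component: alternating steps +4, −9, +4, −9, …, so -11, -7, -16, -12, -21, -17 → -26.
For the second component, each term is the sum of the two before it: 3, 6, 9, 15, 24, 39 → 63.
Size: repeats small → medium → large → huge → tiny, so small, medium, large, huge, tiny, small → medium.
Putting it together: -26  63  medium.

-26  63  medium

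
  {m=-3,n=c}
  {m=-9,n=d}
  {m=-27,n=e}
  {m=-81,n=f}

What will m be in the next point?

-243

M — ×3 each step: -3, -9, -27, -81 → -243.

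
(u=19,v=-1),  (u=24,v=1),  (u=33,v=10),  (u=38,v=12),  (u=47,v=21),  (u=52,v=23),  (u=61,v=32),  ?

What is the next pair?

(u=66,v=34)

For the u, alternating steps +5, +9, +5, +9, …: 19, 24, 33, 38, 47, 52, 61 → 66.
V: -1, 1, 10, 12, 21, 23, 32 → 34 (alternating steps +2, +9, +2, +9, …).
So the next pair is (u=66,v=34).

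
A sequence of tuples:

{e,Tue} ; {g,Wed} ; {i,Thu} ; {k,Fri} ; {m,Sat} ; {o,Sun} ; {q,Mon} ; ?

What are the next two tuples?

For the letter, letters move forward 2 places in the alphabet: e, g, i, k, m, o, q → s → u.
Day: runs through the weekdays Mon→Sun, so Tue, Wed, Thu, Fri, Sat, Sun, Mon → Tue → Wed.
So the next two tuples are {s,Tue} and {u,Wed}.

{s,Tue}, {u,Wed}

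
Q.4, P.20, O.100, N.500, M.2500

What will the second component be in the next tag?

12500

Second component: ×5 each step, so 4, 20, 100, 500, 2500 → 12500.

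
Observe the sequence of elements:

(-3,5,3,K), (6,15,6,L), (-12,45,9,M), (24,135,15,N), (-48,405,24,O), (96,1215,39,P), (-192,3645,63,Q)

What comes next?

First component — ×(-2) each step: -3, 6, -12, 24, -48, 96, -192 → 384.
For the second component, ×3 each step: 5, 15, 45, 135, 405, 1215, 3645 → 10935.
Third component: each term is the sum of the two before it; 3, 6, 9, 15, 24, 39, 63 → 102.
Letter — letters move forward 1 place in the alphabet: K, L, M, N, O, P, Q → R.
So the next element is (384,10935,102,R).

(384,10935,102,R)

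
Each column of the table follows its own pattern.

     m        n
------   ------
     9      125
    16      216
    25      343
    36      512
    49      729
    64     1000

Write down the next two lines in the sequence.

Column m: perfect squares: 3², 4², 5², …; 9, 16, 25, 36, 49, 64 → 81 → 100.
Column n: perfect cubes: 5³, 6³, 7³, …, so 125, 216, 343, 512, 729, 1000 → 1331 → 1728.
So the next two lines are 81  1331 and 100  1728.

81  1331; 100  1728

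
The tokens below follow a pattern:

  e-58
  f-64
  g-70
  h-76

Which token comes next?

i-82

Letter goes e, f, g, h → i (letters move forward 1 place in the alphabet).
Second component: 58, 64, 70, 76 → 82 (+6 each step).
Combining the parts gives i-82.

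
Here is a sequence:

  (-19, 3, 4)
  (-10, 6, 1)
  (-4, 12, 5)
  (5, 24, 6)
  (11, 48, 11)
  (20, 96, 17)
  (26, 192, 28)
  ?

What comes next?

(35, 384, 45)

First part goes -19, -10, -4, 5, 11, 20, 26 → 35 (alternating steps +9, +6, +9, +6, …).
Second part: ×2 each step; 3, 6, 12, 24, 48, 96, 192 → 384.
For the third part, each term is the sum of the two before it: 4, 1, 5, 6, 11, 17, 28 → 45.
Putting it together: (35, 384, 45).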